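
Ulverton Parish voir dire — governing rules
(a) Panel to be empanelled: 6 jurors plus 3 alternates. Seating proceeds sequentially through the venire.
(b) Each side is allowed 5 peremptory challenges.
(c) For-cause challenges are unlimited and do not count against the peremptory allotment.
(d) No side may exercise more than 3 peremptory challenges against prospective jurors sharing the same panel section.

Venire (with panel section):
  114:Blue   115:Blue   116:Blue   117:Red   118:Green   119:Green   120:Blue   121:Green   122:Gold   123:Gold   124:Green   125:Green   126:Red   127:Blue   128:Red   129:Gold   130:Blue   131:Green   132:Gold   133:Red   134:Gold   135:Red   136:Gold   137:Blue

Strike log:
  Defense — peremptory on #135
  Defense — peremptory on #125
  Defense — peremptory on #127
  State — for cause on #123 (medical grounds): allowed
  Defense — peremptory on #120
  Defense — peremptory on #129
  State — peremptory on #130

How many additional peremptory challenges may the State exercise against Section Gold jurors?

State peremptories so far: #130 — 1 of 5 used, 4 left overall.
Against Section Gold: none yet — per-section cap 3 leaves 3.
Binding limit: min(4, 3) = 3.

3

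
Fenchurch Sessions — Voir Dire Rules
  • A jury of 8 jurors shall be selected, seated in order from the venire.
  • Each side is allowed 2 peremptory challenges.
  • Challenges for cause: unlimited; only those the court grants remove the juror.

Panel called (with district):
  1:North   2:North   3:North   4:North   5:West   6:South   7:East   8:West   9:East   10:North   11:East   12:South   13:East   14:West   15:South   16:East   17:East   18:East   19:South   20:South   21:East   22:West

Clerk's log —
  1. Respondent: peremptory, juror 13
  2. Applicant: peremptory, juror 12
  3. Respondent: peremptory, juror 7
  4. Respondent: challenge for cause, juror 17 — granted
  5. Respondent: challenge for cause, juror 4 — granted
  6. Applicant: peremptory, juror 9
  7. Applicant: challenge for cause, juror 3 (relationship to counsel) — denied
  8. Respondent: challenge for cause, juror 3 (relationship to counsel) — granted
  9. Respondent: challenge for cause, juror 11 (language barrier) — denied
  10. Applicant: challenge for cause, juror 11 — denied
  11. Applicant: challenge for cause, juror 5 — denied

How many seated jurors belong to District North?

Removed: #3, #4, #7, #9, #12, #13, #17.
Seated jurors 1–8: #1, #2, #5, #6, #8, #10, #11, #14.
Of those, in District North: #1, #2, #10 → 3.

3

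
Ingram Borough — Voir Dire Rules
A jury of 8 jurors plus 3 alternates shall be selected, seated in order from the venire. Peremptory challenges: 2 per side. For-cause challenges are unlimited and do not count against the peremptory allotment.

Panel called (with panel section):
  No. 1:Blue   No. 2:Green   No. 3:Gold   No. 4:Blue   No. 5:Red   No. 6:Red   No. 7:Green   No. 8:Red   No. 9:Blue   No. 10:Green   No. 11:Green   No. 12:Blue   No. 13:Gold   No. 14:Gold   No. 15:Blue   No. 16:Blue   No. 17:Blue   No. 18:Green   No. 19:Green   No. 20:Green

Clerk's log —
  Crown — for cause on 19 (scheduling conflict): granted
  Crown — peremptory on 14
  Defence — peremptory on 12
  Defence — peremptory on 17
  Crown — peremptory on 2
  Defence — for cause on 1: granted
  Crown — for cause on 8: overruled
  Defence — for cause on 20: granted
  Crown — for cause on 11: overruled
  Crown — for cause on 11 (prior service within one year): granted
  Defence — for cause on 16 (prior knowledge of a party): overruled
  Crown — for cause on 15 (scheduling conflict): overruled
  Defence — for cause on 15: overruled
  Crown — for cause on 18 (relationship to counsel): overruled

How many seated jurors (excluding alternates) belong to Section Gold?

Removed: #1, #2, #11, #12, #14, #17, #19, #20.
Seated jurors 1–8: #3, #4, #5, #6, #7, #8, #9, #10 (alternates #13, #15, #16 not counted).
Of those, in Section Gold: #3 → 1.

1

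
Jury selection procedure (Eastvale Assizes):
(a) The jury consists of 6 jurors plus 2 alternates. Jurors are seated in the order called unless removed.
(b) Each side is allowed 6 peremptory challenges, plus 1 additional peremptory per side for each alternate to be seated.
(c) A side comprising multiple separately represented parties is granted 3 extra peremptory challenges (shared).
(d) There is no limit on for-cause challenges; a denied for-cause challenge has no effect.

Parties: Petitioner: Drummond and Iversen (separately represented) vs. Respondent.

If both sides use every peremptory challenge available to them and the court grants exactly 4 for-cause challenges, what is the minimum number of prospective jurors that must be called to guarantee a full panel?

Seats to fill: 6 + 2 alternates = 8.
Peremptories — Petitioner: 6 + 1×2 + 3 = 11; Respondent: 6 + 1×2 = 8; total 19.
For-cause removals: 4.
Minimum venire: 8 + 19 + 4 = 31.

31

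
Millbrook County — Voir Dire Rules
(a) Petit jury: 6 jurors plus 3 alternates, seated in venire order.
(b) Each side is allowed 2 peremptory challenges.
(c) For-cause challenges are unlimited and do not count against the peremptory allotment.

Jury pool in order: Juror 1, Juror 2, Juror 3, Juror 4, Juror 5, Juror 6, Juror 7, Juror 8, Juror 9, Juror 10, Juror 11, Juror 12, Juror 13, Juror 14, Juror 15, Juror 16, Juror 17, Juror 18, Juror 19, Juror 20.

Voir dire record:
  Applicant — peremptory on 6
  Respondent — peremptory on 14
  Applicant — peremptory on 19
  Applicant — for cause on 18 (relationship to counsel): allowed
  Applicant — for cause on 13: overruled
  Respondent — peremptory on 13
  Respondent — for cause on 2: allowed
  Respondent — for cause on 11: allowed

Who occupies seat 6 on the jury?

8

Removed: #2, #6, #11, #13, #14, #18, #19.
Seating in order: seats 1–6 → #1, #3, #4, #5, #7, #8; alternates → #9, #10, #12.
So seat 6 is #8.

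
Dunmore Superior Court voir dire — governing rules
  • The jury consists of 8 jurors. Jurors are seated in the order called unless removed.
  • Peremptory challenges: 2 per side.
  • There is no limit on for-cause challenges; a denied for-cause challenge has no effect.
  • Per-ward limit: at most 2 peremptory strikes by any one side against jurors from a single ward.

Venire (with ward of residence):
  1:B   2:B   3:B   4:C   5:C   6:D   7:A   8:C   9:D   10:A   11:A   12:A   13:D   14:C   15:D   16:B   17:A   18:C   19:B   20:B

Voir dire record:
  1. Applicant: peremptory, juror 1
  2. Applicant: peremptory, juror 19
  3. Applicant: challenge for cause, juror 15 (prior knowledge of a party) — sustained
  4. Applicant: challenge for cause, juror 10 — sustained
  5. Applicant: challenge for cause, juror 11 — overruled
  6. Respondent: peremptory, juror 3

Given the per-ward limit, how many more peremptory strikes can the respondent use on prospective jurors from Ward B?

Respondent peremptories so far: #3 — 1 of 2 used, 1 left overall.
Against Ward B: #3 — 1 used; per-ward cap 2 leaves 1.
Binding limit: min(1, 1) = 1.

1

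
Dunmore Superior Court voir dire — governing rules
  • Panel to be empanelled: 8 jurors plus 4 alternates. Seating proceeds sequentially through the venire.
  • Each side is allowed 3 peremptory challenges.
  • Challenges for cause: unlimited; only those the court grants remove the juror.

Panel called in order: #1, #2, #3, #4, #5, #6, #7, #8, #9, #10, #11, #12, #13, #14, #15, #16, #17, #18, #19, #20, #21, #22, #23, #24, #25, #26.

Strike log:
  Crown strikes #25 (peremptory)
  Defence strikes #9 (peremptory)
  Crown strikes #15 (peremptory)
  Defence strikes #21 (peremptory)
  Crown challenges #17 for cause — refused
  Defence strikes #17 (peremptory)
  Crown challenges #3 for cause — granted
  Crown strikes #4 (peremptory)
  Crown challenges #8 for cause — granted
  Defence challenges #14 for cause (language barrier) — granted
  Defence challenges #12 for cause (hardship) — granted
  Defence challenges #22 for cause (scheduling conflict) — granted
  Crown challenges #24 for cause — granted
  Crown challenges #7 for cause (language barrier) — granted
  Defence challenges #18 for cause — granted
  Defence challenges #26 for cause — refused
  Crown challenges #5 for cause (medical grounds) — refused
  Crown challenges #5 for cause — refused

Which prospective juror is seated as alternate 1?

19

Removed: #3, #4, #7, #8, #9, #12, #14, #15, #17, #18, #21, #22, #24, #25. (#5, #26 stay — for-cause denied.)
Filling seats in venire order through position 9: #1, #2, #5, #6, #10, #11, #13, #16, #19.
So alternate 1 is #19.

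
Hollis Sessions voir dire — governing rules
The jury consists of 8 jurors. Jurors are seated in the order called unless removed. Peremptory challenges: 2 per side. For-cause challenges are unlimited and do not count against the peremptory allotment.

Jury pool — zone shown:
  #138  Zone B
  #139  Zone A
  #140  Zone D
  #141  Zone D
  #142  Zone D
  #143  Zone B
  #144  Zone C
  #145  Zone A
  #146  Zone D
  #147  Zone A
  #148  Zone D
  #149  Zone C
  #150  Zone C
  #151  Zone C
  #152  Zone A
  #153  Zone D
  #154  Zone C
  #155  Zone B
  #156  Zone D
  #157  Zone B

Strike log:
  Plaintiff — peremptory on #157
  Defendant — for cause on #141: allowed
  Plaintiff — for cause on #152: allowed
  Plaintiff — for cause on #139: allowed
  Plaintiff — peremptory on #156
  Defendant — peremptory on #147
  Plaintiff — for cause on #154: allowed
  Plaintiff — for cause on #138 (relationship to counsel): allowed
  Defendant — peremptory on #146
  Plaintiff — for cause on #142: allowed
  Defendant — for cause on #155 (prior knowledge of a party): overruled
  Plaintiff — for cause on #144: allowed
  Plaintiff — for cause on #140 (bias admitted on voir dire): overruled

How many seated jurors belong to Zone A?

Removed: #138, #139, #141, #142, #144, #146, #147, #152, #154, #156, #157.
Seated jurors 1–8: #140, #143, #145, #148, #149, #150, #151, #153.
Of those, in Zone A: #145 → 1.

1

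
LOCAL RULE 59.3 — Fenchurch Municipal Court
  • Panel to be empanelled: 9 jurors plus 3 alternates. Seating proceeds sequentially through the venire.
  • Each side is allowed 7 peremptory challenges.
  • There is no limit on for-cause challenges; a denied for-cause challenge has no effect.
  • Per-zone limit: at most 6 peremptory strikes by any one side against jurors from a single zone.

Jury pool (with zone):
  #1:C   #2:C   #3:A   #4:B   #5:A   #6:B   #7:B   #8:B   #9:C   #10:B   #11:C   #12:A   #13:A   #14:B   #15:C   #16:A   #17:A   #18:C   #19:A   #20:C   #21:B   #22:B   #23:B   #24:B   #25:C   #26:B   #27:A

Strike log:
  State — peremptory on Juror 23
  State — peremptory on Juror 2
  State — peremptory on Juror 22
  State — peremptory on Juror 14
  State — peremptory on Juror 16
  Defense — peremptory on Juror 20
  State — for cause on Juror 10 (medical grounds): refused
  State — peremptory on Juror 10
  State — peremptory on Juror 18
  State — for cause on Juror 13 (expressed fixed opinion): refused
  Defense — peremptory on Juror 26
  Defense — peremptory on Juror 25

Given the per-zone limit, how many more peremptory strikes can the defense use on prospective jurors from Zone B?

Defense peremptories so far: #20, #26, #25 — 3 of 7 used, 4 left overall.
Against Zone B: #26 — 1 used; per-zone cap 6 leaves 5.
Binding limit: min(4, 5) = 4.

4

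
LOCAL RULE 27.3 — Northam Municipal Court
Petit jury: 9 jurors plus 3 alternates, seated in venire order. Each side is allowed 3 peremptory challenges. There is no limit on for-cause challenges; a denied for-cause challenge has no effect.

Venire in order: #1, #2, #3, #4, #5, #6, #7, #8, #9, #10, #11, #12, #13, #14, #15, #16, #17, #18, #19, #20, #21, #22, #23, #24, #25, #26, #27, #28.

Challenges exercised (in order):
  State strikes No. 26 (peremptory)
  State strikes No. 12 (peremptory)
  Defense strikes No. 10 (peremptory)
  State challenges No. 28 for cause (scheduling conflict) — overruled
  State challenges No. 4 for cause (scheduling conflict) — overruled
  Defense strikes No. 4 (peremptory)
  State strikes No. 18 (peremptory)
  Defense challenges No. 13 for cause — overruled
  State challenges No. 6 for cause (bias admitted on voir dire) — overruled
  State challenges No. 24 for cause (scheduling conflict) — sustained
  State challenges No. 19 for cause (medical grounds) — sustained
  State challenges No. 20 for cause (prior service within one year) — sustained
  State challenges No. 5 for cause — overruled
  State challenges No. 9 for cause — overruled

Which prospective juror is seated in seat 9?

Removed: #4, #10, #12, #18, #19, #20, #24, #26. (#5, #6, #9, #13, #28 stay — for-cause denied.)
Seating in order: seats 1–9 → #1, #2, #3, #5, #6, #7, #8, #9, #11; alternates → #13, #14, #15.
So seat 9 is #11.

11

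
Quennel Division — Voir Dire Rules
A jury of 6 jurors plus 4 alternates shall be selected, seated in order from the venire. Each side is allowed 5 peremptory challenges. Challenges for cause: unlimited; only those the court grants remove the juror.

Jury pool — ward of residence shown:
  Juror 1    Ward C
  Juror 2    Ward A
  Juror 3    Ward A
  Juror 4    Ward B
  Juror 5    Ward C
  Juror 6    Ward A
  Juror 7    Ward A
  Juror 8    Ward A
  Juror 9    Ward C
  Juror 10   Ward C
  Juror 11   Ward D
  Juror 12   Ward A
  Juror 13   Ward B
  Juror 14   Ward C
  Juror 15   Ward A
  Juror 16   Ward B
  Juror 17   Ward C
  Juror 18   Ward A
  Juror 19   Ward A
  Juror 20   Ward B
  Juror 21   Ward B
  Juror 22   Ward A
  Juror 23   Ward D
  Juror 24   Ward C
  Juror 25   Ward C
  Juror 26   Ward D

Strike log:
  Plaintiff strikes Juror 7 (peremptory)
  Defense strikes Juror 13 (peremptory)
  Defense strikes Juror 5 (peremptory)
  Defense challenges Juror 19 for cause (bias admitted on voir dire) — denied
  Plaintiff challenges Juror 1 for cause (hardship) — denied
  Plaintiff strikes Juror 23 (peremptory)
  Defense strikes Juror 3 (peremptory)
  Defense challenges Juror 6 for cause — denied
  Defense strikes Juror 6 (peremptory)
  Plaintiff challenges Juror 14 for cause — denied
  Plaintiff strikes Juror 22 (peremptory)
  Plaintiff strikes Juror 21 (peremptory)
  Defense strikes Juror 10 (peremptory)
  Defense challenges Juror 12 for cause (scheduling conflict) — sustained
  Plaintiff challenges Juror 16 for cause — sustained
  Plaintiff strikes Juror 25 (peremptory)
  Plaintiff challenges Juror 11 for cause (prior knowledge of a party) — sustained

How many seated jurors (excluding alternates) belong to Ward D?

0

Removed: #3, #5, #6, #7, #10, #11, #12, #13, #16, #21, #22, #23, #25.
Seated jurors 1–6: #1, #2, #4, #8, #9, #14 (alternates #15, #17, #18, #19 not counted).
None of those are in Ward D → 0.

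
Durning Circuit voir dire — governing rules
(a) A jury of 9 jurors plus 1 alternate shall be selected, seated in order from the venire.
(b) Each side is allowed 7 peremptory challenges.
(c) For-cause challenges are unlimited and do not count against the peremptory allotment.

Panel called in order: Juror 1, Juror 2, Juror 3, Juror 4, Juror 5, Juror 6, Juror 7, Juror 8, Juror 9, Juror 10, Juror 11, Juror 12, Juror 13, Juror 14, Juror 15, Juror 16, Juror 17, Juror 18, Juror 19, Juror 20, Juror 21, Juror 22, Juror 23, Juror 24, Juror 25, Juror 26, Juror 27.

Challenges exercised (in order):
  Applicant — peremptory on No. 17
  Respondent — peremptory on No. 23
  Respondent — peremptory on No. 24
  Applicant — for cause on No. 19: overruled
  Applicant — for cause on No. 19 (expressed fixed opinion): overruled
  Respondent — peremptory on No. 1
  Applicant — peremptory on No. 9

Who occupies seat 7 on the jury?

Removed: #1, #9, #17, #23, #24. (#19 stays — for-cause denied.)
Seating in order: seats 1–9 → #2, #3, #4, #5, #6, #7, #8, #10, #11; alternates → #12.
So seat 7 is #8.

8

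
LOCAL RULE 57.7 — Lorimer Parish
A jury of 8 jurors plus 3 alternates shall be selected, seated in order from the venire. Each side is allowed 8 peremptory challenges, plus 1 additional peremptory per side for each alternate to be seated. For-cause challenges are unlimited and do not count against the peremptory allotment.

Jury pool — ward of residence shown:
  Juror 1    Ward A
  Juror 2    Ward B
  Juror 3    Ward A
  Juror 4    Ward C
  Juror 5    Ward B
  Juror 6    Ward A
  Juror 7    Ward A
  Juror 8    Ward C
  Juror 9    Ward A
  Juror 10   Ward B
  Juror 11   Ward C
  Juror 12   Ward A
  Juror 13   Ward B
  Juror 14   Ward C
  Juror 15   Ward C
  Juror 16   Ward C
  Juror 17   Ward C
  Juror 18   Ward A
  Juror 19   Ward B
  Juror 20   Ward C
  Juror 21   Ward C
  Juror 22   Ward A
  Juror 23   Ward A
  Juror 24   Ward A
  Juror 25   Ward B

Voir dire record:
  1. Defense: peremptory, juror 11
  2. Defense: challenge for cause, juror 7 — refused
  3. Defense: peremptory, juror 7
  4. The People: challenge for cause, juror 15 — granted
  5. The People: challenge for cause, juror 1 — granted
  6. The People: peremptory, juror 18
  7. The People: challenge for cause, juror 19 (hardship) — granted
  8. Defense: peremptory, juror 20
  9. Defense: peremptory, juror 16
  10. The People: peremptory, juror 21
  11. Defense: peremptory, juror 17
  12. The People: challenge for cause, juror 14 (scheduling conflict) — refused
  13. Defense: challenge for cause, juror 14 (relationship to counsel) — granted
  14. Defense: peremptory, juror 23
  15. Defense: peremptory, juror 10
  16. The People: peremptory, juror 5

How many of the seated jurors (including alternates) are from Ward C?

Removed: #1, #5, #7, #10, #11, #14, #15, #16, #17, #18, #19, #20, #21, #23.
Seated (11 incl. alternates): #2, #3, #4, #6, #8, #9, #12, #13, #22, #24, #25.
Of those, in Ward C: #4, #8 → 2.

2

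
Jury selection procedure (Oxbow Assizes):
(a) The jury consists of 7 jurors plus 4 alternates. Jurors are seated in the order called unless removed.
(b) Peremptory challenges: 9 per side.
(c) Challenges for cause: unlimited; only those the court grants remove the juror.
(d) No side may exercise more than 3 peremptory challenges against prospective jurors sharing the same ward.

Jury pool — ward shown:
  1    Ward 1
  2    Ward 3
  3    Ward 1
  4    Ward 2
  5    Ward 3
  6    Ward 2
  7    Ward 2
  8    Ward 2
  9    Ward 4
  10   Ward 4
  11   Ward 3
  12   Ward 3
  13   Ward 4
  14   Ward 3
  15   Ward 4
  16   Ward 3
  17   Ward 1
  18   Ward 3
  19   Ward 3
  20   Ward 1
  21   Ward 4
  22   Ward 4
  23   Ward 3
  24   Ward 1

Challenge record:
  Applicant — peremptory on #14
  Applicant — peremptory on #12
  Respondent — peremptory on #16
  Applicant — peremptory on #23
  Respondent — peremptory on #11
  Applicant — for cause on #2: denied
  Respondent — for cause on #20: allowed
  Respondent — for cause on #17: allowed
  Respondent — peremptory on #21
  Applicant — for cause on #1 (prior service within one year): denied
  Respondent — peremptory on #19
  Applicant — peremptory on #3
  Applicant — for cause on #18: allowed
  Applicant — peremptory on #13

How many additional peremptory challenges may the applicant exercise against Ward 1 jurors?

2

Applicant peremptories so far: #14, #12, #23, #3, #13 — 5 of 9 used, 4 left overall.
Against Ward 1: #3 — 1 used; per-ward cap 3 leaves 2.
Binding limit: min(4, 2) = 2.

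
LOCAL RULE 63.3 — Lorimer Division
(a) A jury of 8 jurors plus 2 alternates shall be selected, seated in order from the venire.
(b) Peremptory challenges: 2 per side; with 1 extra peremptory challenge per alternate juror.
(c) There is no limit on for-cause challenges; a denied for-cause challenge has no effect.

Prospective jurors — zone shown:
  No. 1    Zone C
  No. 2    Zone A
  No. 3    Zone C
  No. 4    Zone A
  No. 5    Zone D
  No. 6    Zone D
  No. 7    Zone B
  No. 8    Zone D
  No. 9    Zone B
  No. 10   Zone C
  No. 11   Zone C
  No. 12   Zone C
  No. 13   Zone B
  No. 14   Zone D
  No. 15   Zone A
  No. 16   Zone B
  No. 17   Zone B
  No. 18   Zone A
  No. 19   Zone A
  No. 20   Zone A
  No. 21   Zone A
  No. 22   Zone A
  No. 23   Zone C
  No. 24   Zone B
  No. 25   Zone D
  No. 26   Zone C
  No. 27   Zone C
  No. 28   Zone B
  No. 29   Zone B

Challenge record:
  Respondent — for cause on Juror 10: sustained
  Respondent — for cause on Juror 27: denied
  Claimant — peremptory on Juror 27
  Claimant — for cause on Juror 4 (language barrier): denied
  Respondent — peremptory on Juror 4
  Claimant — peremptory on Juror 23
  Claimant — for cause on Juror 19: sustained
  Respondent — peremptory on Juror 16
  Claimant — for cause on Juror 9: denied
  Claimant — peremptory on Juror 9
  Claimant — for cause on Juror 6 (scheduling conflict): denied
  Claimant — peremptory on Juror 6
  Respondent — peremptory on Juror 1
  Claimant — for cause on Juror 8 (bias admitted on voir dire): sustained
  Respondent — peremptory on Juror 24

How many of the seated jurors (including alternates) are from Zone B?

3

Removed: #1, #4, #6, #8, #9, #10, #16, #19, #23, #24, #27.
Seated (10 incl. alternates): #2, #3, #5, #7, #11, #12, #13, #14, #15, #17.
Of those, in Zone B: #7, #13, #17 → 3.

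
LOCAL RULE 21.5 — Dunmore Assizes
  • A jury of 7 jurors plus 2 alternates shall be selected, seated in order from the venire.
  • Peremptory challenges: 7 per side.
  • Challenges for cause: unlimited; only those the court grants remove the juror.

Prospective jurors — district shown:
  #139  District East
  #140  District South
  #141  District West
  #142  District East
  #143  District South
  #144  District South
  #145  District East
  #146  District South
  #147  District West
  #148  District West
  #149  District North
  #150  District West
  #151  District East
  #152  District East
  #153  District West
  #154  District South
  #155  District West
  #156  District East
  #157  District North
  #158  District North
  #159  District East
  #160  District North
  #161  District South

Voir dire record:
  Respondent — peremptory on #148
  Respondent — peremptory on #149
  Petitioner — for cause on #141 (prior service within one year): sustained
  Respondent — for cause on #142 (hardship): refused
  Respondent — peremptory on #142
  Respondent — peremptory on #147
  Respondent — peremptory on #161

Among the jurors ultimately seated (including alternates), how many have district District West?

Removed: #141, #142, #147, #148, #149, #161.
Seated (9 incl. alternates): #139, #140, #143, #144, #145, #146, #150, #151, #152.
Of those, in District West: #150 → 1.

1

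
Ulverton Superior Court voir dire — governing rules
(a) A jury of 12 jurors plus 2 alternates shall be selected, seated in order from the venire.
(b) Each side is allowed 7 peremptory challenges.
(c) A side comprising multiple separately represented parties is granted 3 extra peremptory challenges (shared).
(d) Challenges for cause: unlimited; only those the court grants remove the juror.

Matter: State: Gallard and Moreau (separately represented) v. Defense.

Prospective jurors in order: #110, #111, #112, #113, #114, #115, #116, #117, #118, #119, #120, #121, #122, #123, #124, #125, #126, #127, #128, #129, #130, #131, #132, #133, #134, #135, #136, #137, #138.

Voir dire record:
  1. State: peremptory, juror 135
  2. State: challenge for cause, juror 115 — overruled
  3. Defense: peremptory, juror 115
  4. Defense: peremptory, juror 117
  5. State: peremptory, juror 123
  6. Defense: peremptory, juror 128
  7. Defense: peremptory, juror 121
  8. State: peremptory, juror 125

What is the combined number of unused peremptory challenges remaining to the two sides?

10

State allotment: 7 base + 3 multi-party = 10. Defense allotment: 7.
State peremptories used: #135, #123, #125 — 3 (the for-cause on #115 doesn't count).
Defense peremptories used: #115, #117, #128, #121 — 4.
Remaining: (10 − 3) + (7 − 4) = 10.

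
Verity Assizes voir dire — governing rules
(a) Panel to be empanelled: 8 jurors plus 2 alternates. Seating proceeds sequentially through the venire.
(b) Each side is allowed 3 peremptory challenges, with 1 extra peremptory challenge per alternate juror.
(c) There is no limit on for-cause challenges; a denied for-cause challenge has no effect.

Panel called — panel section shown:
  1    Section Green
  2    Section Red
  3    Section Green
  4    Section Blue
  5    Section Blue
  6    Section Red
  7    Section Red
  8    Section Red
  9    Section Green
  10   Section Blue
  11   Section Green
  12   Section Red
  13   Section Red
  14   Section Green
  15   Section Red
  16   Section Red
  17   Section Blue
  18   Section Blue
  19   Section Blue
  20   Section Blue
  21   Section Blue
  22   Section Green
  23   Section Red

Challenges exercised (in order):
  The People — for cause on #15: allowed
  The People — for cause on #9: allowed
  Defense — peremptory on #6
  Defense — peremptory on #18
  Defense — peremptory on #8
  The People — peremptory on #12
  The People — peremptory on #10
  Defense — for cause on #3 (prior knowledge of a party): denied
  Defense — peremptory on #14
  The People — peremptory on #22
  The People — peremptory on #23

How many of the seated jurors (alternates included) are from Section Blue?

3

Removed: #6, #8, #9, #10, #12, #14, #15, #18, #22, #23.
Seated (10 incl. alternates): #1, #2, #3, #4, #5, #7, #11, #13, #16, #17.
Of those, in Section Blue: #4, #5, #17 → 3.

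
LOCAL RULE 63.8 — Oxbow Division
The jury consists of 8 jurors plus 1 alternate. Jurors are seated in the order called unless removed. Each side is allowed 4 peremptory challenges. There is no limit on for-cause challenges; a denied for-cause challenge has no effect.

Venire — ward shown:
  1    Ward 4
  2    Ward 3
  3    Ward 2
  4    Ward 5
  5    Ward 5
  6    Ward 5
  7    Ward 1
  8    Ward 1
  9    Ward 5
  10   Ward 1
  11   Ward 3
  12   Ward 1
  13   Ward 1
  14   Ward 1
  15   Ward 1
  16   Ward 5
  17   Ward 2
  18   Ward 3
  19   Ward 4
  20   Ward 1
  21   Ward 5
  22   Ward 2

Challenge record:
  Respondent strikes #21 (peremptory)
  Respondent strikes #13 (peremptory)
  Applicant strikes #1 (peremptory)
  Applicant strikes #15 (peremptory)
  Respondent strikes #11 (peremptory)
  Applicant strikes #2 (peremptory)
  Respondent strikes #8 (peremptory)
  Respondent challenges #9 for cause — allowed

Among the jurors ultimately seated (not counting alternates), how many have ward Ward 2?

Removed: #1, #2, #8, #9, #11, #13, #15, #21.
Seated jurors 1–8: #3, #4, #5, #6, #7, #10, #12, #14 (alternates #16 not counted).
Of those, in Ward 2: #3 → 1.

1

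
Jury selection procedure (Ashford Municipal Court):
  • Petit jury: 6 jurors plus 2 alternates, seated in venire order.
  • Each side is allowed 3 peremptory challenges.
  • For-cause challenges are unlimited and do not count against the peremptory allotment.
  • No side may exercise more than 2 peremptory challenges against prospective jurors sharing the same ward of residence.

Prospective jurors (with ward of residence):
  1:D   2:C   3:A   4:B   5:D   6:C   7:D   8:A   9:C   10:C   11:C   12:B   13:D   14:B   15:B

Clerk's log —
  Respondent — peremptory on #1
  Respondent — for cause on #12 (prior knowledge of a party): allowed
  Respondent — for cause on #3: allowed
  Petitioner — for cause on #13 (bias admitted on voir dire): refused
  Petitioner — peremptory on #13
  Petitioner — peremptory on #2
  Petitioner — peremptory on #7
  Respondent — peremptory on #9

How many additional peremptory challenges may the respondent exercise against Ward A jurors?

Respondent peremptories so far: #1, #9 — 2 of 3 used, 1 left overall.
Against Ward A: none yet — per-ward cap 2 leaves 2.
Binding limit: min(1, 2) = 1.

1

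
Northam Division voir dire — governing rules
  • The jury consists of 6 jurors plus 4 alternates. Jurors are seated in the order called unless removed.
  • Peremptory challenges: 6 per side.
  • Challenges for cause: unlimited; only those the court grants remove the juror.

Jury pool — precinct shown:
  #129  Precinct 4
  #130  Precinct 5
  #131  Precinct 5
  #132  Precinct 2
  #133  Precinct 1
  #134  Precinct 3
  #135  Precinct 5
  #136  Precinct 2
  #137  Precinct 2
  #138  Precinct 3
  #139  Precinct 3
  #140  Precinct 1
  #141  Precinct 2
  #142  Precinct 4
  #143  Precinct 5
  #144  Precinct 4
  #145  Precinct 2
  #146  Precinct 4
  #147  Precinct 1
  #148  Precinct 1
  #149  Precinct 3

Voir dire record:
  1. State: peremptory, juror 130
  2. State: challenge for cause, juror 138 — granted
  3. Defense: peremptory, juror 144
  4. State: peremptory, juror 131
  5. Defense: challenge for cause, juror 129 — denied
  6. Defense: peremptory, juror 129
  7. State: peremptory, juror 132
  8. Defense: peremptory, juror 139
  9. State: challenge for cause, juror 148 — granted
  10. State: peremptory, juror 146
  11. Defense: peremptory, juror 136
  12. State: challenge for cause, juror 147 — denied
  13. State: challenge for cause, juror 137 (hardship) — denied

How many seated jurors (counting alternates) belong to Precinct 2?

3

Removed: #129, #130, #131, #132, #136, #138, #139, #144, #146, #148.
Seated (10 incl. alternates): #133, #134, #135, #137, #140, #141, #142, #143, #145, #147.
Of those, in Precinct 2: #137, #141, #145 → 3.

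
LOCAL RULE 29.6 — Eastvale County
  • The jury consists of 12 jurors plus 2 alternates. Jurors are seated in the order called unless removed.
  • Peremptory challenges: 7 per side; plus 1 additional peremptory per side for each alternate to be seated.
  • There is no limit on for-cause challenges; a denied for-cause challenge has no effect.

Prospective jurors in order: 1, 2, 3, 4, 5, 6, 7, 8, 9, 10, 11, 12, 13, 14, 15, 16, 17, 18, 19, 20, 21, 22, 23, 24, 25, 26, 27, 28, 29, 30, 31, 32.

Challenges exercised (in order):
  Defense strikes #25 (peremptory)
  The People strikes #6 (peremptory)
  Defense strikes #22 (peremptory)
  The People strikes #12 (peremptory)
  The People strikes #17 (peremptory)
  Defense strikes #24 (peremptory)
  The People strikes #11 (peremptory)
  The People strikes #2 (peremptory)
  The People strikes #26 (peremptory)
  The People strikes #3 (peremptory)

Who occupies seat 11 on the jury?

16

Removed: #2, #3, #6, #11, #12, #17, #22, #24, #25, #26.
Filling seats in venire order through position 11: #1, #4, #5, #7, #8, #9, #10, #13, #14, #15, #16.
So seat 11 is #16.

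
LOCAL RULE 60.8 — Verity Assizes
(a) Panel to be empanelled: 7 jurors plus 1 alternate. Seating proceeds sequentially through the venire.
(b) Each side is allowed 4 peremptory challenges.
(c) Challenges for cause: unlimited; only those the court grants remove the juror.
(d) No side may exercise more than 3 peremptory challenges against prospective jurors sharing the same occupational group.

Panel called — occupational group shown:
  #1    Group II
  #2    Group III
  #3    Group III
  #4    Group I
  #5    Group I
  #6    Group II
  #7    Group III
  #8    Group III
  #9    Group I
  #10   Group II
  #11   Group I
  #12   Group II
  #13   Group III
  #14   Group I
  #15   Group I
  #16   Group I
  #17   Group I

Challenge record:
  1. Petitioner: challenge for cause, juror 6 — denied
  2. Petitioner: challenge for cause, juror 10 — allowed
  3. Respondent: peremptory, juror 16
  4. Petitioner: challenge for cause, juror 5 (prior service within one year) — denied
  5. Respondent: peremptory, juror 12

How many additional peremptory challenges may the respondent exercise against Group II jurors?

Respondent peremptories so far: #16, #12 — 2 of 4 used, 2 left overall.
Against Group II: #12 — 1 used; per-group cap 3 leaves 2.
Binding limit: min(2, 2) = 2.

2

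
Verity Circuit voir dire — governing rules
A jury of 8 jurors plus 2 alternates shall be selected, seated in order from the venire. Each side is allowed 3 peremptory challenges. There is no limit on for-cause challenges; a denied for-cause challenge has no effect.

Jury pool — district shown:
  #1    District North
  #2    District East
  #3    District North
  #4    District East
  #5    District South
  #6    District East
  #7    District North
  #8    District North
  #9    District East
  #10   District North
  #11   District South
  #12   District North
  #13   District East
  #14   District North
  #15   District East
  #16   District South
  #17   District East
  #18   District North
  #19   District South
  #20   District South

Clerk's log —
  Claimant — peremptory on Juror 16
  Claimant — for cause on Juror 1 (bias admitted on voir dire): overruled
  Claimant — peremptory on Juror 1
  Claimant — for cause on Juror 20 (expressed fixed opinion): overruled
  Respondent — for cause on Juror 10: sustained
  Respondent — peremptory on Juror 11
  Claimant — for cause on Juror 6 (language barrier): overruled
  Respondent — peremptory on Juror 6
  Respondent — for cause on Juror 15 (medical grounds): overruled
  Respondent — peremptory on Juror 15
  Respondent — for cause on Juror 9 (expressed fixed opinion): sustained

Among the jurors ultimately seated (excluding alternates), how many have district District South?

Removed: #1, #6, #9, #10, #11, #15, #16.
Seated jurors 1–8: #2, #3, #4, #5, #7, #8, #12, #13 (alternates #14, #17 not counted).
Of those, in District South: #5 → 1.

1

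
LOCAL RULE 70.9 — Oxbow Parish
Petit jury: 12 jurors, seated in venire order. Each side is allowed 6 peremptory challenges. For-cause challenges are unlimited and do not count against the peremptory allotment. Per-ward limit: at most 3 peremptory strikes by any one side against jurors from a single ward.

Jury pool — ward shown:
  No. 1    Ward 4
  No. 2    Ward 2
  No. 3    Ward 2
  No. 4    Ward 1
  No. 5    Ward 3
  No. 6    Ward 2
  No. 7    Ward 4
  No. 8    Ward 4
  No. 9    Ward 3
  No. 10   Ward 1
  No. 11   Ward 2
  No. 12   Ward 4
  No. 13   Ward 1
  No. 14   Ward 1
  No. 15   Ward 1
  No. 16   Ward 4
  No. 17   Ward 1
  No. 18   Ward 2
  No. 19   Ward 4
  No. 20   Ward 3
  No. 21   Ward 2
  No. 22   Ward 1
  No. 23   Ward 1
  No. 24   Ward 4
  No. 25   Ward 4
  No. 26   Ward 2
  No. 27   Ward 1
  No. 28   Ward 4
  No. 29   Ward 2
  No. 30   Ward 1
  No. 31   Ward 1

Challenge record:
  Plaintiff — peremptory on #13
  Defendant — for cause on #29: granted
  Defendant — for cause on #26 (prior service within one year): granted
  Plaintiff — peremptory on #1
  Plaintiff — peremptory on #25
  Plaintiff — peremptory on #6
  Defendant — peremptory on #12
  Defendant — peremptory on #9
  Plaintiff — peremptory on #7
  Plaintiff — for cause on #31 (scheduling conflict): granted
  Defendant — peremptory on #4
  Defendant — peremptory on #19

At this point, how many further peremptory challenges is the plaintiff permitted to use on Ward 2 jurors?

Plaintiff peremptories so far: #13, #1, #25, #6, #7 — 5 of 6 used, 1 left overall.
Against Ward 2: #6 — 1 used; per-ward cap 3 leaves 2.
Binding limit: min(1, 2) = 1.

1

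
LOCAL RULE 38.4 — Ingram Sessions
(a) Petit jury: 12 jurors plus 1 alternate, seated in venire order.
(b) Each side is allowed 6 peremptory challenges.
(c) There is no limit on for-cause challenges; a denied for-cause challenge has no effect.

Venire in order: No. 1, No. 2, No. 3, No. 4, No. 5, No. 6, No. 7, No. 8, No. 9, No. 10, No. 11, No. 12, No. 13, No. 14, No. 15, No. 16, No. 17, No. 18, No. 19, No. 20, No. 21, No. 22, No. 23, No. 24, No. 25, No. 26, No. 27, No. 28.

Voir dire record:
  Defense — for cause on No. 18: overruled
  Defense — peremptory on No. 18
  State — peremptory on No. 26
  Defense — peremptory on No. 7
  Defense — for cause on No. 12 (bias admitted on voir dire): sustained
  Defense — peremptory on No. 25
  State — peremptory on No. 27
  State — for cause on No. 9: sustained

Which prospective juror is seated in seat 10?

13

Removed: #7, #9, #12, #18, #25, #26, #27.
Seating in order: seats 1–12 → #1, #2, #3, #4, #5, #6, #8, #10, #11, #13, #14, #15; alternates → #16.
So seat 10 is #13.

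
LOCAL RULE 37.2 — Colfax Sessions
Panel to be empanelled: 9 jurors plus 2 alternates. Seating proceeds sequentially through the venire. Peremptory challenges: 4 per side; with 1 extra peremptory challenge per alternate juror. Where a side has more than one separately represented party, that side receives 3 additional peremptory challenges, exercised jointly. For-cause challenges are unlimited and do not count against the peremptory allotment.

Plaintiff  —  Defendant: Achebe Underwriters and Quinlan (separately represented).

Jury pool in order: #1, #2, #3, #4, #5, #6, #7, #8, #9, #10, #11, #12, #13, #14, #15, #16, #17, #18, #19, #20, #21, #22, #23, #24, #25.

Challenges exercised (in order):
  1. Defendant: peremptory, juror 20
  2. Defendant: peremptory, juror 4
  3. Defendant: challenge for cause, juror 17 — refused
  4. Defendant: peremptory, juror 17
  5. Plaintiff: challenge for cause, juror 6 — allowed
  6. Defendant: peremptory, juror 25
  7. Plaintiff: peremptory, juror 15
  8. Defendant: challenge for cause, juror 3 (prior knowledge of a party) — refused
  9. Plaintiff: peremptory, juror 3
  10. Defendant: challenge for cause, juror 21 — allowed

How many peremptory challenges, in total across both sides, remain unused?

9

Plaintiff allotment: 4 base + 1 × 2 alternates = 6. Defendant allotment: 4 base + 1 × 2 alternates + 3 multi-party = 9.
Plaintiff peremptories used: #15, #3 — 2 (the for-cause on #6 doesn't count).
Defendant peremptories used: #20, #4, #17, #25 — 4 (for-cause on #17, #3, #21 don't count).
Remaining: (6 − 2) + (9 − 4) = 9.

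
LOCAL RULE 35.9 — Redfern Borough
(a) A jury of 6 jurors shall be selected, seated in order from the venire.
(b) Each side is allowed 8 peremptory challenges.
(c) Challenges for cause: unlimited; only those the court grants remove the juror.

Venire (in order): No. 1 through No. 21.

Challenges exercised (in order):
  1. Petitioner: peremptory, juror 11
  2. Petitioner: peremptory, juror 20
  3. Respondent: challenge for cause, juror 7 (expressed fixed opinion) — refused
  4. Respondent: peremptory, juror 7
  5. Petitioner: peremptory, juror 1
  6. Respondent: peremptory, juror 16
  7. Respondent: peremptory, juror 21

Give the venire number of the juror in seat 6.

Removed: #1, #7, #11, #16, #20, #21.
Filling seats in venire order through position 6: #2, #3, #4, #5, #6, #8.
So seat 6 is #8.

8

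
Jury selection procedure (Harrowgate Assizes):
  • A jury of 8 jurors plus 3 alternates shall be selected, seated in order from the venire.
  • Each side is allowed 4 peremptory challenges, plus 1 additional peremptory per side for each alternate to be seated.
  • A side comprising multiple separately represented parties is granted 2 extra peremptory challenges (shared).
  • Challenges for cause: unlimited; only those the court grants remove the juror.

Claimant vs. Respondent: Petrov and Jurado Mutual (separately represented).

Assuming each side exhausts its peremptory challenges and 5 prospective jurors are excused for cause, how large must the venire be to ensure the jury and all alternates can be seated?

32

Seats to fill: 8 + 3 alternates = 11.
Peremptories — Claimant: 4 + 1×3 = 7; Respondent: 4 + 1×3 + 2 = 9; total 16.
For-cause removals: 5.
Minimum venire: 11 + 16 + 5 = 32.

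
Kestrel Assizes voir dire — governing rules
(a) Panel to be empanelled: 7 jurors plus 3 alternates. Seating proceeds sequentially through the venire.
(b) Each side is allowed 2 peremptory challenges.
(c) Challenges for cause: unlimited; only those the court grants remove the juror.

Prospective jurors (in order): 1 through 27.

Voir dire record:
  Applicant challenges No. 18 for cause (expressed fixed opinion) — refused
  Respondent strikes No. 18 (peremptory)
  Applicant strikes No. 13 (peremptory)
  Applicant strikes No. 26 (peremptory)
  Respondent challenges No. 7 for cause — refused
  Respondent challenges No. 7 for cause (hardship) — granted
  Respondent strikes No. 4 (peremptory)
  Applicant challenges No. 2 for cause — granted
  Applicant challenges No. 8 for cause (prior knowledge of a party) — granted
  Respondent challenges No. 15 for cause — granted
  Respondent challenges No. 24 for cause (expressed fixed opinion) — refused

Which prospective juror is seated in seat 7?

Removed: #2, #4, #7, #8, #13, #15, #18, #26. (#24 stays — for-cause denied.)
Seating in order: seats 1–7 → #1, #3, #5, #6, #9, #10, #11; alternates → #12, #14, #16.
So seat 7 is #11.

11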